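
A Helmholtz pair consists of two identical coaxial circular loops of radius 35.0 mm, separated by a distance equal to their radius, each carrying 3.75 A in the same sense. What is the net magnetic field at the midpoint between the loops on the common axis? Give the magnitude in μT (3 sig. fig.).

B ≈ 96.3 μT

Each loop contributes B = μ₀IR²/[2(R²+z²)^(3/2)] on the axis, with z measured from that loop.
Loop 1 (z = 0.0175 m): B₁ = 4.82×10⁻⁵ T. Loop 2 (z = 0.0175 m): B₂ = 4.82×10⁻⁵ T.
The fields add: B = B₁ + B₂ = 9.63×10⁻⁵ T.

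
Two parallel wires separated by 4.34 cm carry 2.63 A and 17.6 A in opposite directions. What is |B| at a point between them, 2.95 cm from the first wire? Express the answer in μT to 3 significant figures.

B ≈ 271 μT

Each long wire gives B = μ₀I/(2πd). Distances are d₁ = 0.0295 m and d₂ = 0.0139 m.
B₁ = 1.78×10⁻⁵ T, B₂ = 2.53×10⁻⁴ T.
Between antiparallel currents both contributions point the same way, so they add. B = B₁ + B₂ = 1.78×10⁻⁵ + 2.53×10⁻⁴ = 2.71×10⁻⁴ T.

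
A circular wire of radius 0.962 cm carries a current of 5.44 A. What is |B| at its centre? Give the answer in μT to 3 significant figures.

B ≈ 355 μT

At the centre of a circular loop the Biot–Savart law gives B = μ₀I/(2R).
B = (4π×10⁻⁷ × 5.44) / (2 × 0.00962) = 3.55×10⁻⁴ T.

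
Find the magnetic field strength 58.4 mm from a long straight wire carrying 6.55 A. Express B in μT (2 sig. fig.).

B ≈ 22 μT

For an infinitely long straight wire, B = μ₀I/(2πd).
B = (4π×10⁻⁷ × 6.55) / (2π × 0.0584) = 2.24×10⁻⁵ T.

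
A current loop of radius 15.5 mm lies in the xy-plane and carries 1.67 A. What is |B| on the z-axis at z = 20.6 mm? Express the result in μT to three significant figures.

On the axis of a circular loop, B = μ₀IR² / [2(R²+z²)^(3/2)].
R² + z² = (0.0155)² + (0.0206)² = 0.0006646 m², and (R²+z²)^(3/2) = 1.71×10⁻⁵ m³.
B = (4π×10⁻⁷ × 1.67 × 0.0002402) / (2 × 1.71×10⁻⁵) = 1.47×10⁻⁵ T.

B ≈ 14.7 μT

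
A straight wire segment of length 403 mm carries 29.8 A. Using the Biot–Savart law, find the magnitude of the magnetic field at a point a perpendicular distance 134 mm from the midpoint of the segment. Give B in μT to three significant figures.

For a finite straight segment, B = (μ₀I/4πd)(sinθ₁ + sinθ₂), where θ₁, θ₂ are the angles from the perpendicular to each end.
The perpendicular from the point meets the wire at its midpoint, so each end is L/2 = 0.2015 m away along the wire.
sinθ₁ = 0.2015/√(0.2015²+0.134²) = 0.8327; sinθ₂ = 0.2015/√(0.2015²+0.134²) = 0.8327.
B = (4π×10⁻⁷ × 29.8) / (4π × 0.134) × (0.8327 + 0.8327) = 3.70×10⁻⁵ T.

B ≈ 37.0 μT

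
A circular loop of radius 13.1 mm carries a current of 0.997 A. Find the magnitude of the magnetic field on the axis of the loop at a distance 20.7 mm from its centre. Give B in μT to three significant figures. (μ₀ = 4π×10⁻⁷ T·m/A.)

On the axis of a circular loop, B = μ₀IR² / [2(R²+z²)^(3/2)].
R² + z² = (0.0131)² + (0.0207)² = 0.0006001 m², and (R²+z²)^(3/2) = 1.47×10⁻⁵ m³.
B = (4π×10⁻⁷ × 0.997 × 0.0001716) / (2 × 1.47×10⁻⁵) = 7.31×10⁻⁶ T.

B ≈ 7.31 μT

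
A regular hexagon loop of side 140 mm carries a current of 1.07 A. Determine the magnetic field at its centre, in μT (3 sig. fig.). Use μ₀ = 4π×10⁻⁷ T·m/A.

B ≈ 5.30 μT

Each side is a finite straight segment at perpendicular distance d = a/(2 tan(π/6)) = 0.1212 m from the centre, with end-angles ±π/6.
One side contributes B₁ = (μ₀I/4πd)·2 sin(π/6) = 8.83×10⁻⁷ T.
All 6 sides add in the same direction: B = 6 × 8.83×10⁻⁷ = 5.30×10⁻⁶ T.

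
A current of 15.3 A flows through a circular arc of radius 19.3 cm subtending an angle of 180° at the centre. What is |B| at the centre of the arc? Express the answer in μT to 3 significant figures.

B ≈ 24.9 μT

The Biot–Savart field of a circular arc at its centre is B = μ₀Iφ/(4πR), with φ = 3.142 rad.
B = (4π×10⁻⁷ × 15.3 × 3.142) / (4π × 0.193) = 2.49×10⁻⁵ T.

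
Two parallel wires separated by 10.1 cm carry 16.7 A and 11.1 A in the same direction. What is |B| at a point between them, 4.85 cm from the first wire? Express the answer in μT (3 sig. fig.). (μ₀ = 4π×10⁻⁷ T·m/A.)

B ≈ 26.6 μT

Each long wire gives B = μ₀I/(2πd). Distances are d₁ = 0.0485 m and d₂ = 0.0525 m.
B₁ = 6.89×10⁻⁵ T, B₂ = 4.23×10⁻⁵ T.
Between parallel currents the two contributions point in opposite directions, so they subtract. B = |B₁ − B₂| = |6.89×10⁻⁵ − 4.23×10⁻⁵| = 2.66×10⁻⁵ T.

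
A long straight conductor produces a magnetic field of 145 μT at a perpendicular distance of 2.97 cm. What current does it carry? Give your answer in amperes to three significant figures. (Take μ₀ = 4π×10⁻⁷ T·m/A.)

I ≈ 21.5 A

For a long straight wire B = μ₀I/(2πd), so I = 2πdB/μ₀.
I = 2π × 0.0297 × 1.45×10⁻⁴ / (4π×10⁻⁷) = 21.5 A.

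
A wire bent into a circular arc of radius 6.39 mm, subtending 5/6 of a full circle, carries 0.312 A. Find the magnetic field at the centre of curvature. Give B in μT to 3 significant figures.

B ≈ 25.6 μT

The Biot–Savart field of a circular arc at its centre is B = μ₀Iφ/(4πR), with φ = 5.236 rad.
B = (4π×10⁻⁷ × 0.312 × 5.236) / (4π × 0.00639) = 2.56×10⁻⁵ T.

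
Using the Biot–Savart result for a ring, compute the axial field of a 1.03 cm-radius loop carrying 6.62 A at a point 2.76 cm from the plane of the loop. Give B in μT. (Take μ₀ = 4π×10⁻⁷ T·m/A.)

B ≈ 17.3 μT

On the axis of a circular loop, B = μ₀IR² / [2(R²+z²)^(3/2)].
R² + z² = (0.0103)² + (0.0276)² = 0.0008678 m², and (R²+z²)^(3/2) = 2.56×10⁻⁵ m³.
B = (4π×10⁻⁷ × 6.62 × 0.0001061) / (2 × 2.56×10⁻⁵) = 1.73×10⁻⁵ T.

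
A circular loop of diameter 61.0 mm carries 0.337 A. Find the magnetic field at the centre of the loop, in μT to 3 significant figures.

At the centre of a circular loop the Biot–Savart law gives B = μ₀I/(2R) (so R = 0.0305 m).
B = (4π×10⁻⁷ × 0.337) / (2 × 0.0305) = 6.94×10⁻⁶ T.

B ≈ 6.94 μT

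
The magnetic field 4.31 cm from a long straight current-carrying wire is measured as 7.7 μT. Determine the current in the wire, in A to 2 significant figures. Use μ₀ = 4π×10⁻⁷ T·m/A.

For a long straight wire B = μ₀I/(2πd), so I = 2πdB/μ₀.
I = 2π × 0.0431 × 7.70×10⁻⁶ / (4π×10⁻⁷) = 1.66 A.

I ≈ 1.7 A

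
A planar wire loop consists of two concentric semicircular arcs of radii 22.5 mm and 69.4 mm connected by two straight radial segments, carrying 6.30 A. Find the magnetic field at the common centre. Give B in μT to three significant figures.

The radial connectors point toward the centre, so dl × r̂ = 0 and they contribute nothing.
Each semicircle gives μ₀I/(4R): inner arc 8.80×10⁻⁵ T, outer arc 2.85×10⁻⁵ T.
The two arcs carry current in opposite angular senses, so their fields oppose: B = |8.80×10⁻⁵ − 2.85×10⁻⁵| = 5.94×10⁻⁵ T.

B ≈ 59.4 μT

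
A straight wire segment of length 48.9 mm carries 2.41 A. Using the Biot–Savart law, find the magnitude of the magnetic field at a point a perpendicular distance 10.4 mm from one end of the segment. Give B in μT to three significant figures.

B ≈ 22.7 μT

For a finite straight segment, B = (μ₀I/4πd)(sinθ₁ + sinθ₂), where θ₁, θ₂ are the angles from the perpendicular to each end.
The perpendicular foot is at one end, so the two end-offsets along the wire are 0 and L = 0.0489 m.
sinθ₁ = 0/√(0²+0.0104²) = 0.0000; sinθ₂ = 0.0489/√(0.0489²+0.0104²) = 0.9781.
B = (4π×10⁻⁷ × 2.41) / (4π × 0.0104) × (0.0000 + 0.9781) = 2.27×10⁻⁵ T.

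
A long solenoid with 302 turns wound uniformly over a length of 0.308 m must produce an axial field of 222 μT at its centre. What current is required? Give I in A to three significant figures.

I ≈ 0.180 A

Inside a long solenoid B = μ₀nI with n = 980.5 m⁻¹, so I = B/(μ₀n).
I = 2.22×10⁻⁴ / (4π×10⁻⁷ × 980.5) = 0.180 A.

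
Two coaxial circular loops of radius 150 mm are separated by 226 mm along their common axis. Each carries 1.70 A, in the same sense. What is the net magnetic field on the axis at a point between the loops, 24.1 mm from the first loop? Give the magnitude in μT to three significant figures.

Each loop contributes B = μ₀IR²/[2(R²+z²)^(3/2)] on the axis, with z measured from that loop.
Loop 1 (z = 0.0241 m): B₁ = 6.85×10⁻⁶ T. Loop 2 (z = 0.2019 m): B₂ = 1.51×10⁻⁶ T.
The fields add: B = B₁ + B₂ = 8.36×10⁻⁶ T.

B ≈ 8.36 μT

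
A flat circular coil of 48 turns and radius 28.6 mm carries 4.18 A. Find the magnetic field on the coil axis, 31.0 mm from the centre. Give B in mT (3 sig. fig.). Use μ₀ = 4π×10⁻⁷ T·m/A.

For an N-turn flat coil, B = Nμ₀IR²/[2(R²+z²)^(3/2)] with R = 0.0286 m, z = 0.031 m.
B = 48 × 2.86×10⁻⁵ T = 1.37×10⁻³ T.

B ≈ 1.37 mT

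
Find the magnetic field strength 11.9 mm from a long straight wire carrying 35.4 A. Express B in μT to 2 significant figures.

For an infinitely long straight wire, B = μ₀I/(2πd).
B = (4π×10⁻⁷ × 35.4) / (2π × 0.0119) = 5.95×10⁻⁴ T.

B ≈ 590 μT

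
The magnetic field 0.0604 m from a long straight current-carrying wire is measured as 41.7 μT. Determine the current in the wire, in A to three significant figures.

For a long straight wire B = μ₀I/(2πd), so I = 2πdB/μ₀.
I = 2π × 0.0604 × 4.17×10⁻⁵ / (4π×10⁻⁷) = 12.6 A.

I ≈ 12.6 A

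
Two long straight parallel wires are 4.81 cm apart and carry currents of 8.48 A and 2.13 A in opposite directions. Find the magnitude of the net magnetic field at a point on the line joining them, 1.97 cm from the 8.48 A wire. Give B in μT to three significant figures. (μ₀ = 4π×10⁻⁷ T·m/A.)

Each long wire gives B = μ₀I/(2πd). Distances are d₁ = 0.0197 m and d₂ = 0.0284 m.
B₁ = 8.61×10⁻⁵ T, B₂ = 1.50×10⁻⁵ T.
Between antiparallel currents both contributions point the same way, so they add. B = B₁ + B₂ = 8.61×10⁻⁵ + 1.50×10⁻⁵ = 1.01×10⁻⁴ T.

B ≈ 101 μT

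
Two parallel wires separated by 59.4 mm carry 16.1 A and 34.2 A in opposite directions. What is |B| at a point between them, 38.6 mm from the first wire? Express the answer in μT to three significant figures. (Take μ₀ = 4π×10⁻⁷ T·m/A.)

Each long wire gives B = μ₀I/(2πd). Distances are d₁ = 0.0386 m and d₂ = 0.0208 m.
B₁ = 8.34×10⁻⁵ T, B₂ = 3.29×10⁻⁴ T.
Between antiparallel currents both contributions point the same way, so they add. B = B₁ + B₂ = 8.34×10⁻⁵ + 3.29×10⁻⁴ = 4.12×10⁻⁴ T.

B ≈ 412 μT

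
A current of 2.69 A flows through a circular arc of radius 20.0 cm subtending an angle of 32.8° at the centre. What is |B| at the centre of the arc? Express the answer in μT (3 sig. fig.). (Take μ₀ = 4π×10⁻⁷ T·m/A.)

B ≈ 0.770 μT

The Biot–Savart field of a circular arc at its centre is B = μ₀Iφ/(4πR), with φ = 0.5725 rad.
B = (4π×10⁻⁷ × 2.69 × 0.5725) / (4π × 0.2) = 7.70×10⁻⁷ T.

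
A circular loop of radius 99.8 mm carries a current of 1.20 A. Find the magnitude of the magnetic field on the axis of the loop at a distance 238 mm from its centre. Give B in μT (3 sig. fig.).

On the axis of a circular loop, B = μ₀IR² / [2(R²+z²)^(3/2)].
R² + z² = (0.0998)² + (0.238)² = 0.0666 m², and (R²+z²)^(3/2) = 1.72×10⁻² m³.
B = (4π×10⁻⁷ × 1.20 × 0.00996) / (2 × 1.72×10⁻²) = 4.37×10⁻⁷ T.

B ≈ 0.437 μT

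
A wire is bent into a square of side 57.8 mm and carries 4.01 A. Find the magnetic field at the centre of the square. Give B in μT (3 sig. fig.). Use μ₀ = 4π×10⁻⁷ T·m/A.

B ≈ 78.5 μT

Each side is a finite straight segment at perpendicular distance d = a/(2 tan(π/4)) = 0.0289 m from the centre, with end-angles ±π/4.
One side contributes B₁ = (μ₀I/4πd)·2 sin(π/4) = 1.96×10⁻⁵ T.
All 4 sides add in the same direction: B = 4 × 1.96×10⁻⁵ = 7.85×10⁻⁵ T.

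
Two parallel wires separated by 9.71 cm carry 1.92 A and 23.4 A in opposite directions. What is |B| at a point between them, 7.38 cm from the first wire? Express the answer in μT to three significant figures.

Each long wire gives B = μ₀I/(2πd). Distances are d₁ = 0.0738 m and d₂ = 0.0233 m.
B₁ = 5.20×10⁻⁶ T, B₂ = 2.01×10⁻⁴ T.
Between antiparallel currents both contributions point the same way, so they add. B = B₁ + B₂ = 5.20×10⁻⁶ + 2.01×10⁻⁴ = 2.06×10⁻⁴ T.

B ≈ 206 μT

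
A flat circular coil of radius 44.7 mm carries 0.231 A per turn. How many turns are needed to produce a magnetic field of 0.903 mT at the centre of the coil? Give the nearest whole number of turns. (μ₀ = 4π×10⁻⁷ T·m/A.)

For an N-turn coil, B = Nμ₀I/(2R). A single turn gives B₁ = 3.25×10⁻⁶ T with R = 0.0447 m.
N = B/B₁ = 9.03×10⁻⁴ / 3.25×10⁻⁶ = 278.10.

N = 278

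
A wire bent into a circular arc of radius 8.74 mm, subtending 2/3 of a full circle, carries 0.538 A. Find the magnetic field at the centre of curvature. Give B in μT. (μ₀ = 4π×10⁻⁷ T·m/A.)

The Biot–Savart field of a circular arc at its centre is B = μ₀Iφ/(4πR), with φ = 4.189 rad.
B = (4π×10⁻⁷ × 0.538 × 4.189) / (4π × 0.00874) = 2.58×10⁻⁵ T.

B ≈ 25.8 μT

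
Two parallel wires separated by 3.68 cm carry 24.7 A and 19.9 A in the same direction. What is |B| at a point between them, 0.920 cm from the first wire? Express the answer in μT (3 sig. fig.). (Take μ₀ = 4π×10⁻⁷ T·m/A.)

Each long wire gives B = μ₀I/(2πd). Distances are d₁ = 0.0092 m and d₂ = 0.0276 m.
B₁ = 5.37×10⁻⁴ T, B₂ = 1.44×10⁻⁴ T.
Between parallel currents the two contributions point in opposite directions, so they subtract. B = |B₁ − B₂| = |5.37×10⁻⁴ − 1.44×10⁻⁴| = 3.93×10⁻⁴ T.

B ≈ 393 μT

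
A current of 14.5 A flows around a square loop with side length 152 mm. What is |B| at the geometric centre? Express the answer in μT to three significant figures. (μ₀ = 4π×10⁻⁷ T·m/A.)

Each side is a finite straight segment at perpendicular distance d = a/(2 tan(π/4)) = 0.076 m from the centre, with end-angles ±π/4.
One side contributes B₁ = (μ₀I/4πd)·2 sin(π/4) = 2.70×10⁻⁵ T.
All 4 sides add in the same direction: B = 4 × 2.70×10⁻⁵ = 1.08×10⁻⁴ T.

B ≈ 108 μT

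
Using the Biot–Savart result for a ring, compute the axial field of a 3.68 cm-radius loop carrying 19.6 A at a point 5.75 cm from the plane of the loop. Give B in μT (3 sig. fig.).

B ≈ 52.4 μT

On the axis of a circular loop, B = μ₀IR² / [2(R²+z²)^(3/2)].
R² + z² = (0.0368)² + (0.0575)² = 0.00466 m², and (R²+z²)^(3/2) = 3.18×10⁻⁴ m³.
B = (4π×10⁻⁷ × 19.6 × 0.001354) / (2 × 3.18×10⁻⁴) = 5.24×10⁻⁵ T.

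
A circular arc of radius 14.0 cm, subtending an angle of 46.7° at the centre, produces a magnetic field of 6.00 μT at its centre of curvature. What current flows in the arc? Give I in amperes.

For a circular arc, B = μ₀Iφ/(4πR) with φ in radians; here φ = 0.8151 rad.
So I = 4πRB/(μ₀φ) = 4π × 0.14 × 6.00×10⁻⁶ / (4π×10⁻⁷ × 0.8151) = 10.3 A.

I ≈ 10.3 A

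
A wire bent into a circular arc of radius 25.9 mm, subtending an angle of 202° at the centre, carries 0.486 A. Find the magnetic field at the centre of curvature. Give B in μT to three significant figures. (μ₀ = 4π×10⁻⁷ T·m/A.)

B ≈ 6.62 μT

The Biot–Savart field of a circular arc at its centre is B = μ₀Iφ/(4πR), with φ = 3.526 rad.
B = (4π×10⁻⁷ × 0.486 × 3.526) / (4π × 0.0259) = 6.62×10⁻⁶ T.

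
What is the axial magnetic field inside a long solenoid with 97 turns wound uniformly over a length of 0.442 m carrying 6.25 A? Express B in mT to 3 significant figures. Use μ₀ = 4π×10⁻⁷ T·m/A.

B ≈ 1.72 mT

Inside a long solenoid, B = μ₀nI with n = 219.5 turns/m.
B = 4π×10⁻⁷ × 219.5 × 6.25 = 1.72×10⁻³ T.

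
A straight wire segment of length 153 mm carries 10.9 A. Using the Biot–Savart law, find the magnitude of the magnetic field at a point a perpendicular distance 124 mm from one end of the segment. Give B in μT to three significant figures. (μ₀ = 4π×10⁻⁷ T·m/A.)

For a finite straight segment, B = (μ₀I/4πd)(sinθ₁ + sinθ₂), where θ₁, θ₂ are the angles from the perpendicular to each end.
The perpendicular foot is at one end, so the two end-offsets along the wire are 0 and L = 0.153 m.
sinθ₁ = 0/√(0²+0.124²) = 0.0000; sinθ₂ = 0.153/√(0.153²+0.124²) = 0.7769.
B = (4π×10⁻⁷ × 10.9) / (4π × 0.124) × (0.0000 + 0.7769) = 6.83×10⁻⁶ T.

B ≈ 6.83 μT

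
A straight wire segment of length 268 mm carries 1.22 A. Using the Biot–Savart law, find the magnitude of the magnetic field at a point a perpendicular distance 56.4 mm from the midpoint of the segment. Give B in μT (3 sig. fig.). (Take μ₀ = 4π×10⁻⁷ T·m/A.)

For a finite straight segment, B = (μ₀I/4πd)(sinθ₁ + sinθ₂), where θ₁, θ₂ are the angles from the perpendicular to each end.
The perpendicular from the point meets the wire at its midpoint, so each end is L/2 = 0.134 m away along the wire.
sinθ₁ = 0.134/√(0.134²+0.0564²) = 0.9217; sinθ₂ = 0.134/√(0.134²+0.0564²) = 0.9217.
B = (4π×10⁻⁷ × 1.22) / (4π × 0.0564) × (0.9217 + 0.9217) = 3.99×10⁻⁶ T.

B ≈ 3.99 μT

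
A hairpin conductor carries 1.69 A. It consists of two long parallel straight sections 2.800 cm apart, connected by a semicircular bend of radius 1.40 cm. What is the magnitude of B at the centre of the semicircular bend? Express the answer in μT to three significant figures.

The semicircular arc contributes B_arc = μ₀I·π/(4πR) = μ₀I/(4R) = 3.79×10⁻⁵ T.
Each semi-infinite lead is at perpendicular distance R = 0.014 m from the centre, with the perpendicular foot at its near end, so it contributes μ₀I/(4πR); both point the same way, together 2.41×10⁻⁵ T.
Arc and leads all point the same direction: B = 3.79×10⁻⁵ + 2.41×10⁻⁵ = 6.21×10⁻⁵ T.

B ≈ 62.1 μT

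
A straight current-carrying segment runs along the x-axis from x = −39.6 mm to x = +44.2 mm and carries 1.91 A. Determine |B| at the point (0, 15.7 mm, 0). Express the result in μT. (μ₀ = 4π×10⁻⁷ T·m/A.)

For a finite straight segment, B = (μ₀I/4πd)(sinθ₁ + sinθ₂), where θ₁, θ₂ are the angles from the perpendicular to each end.
The perpendicular distance is d = 0.0157 m; the end-offsets along the wire are a = 0.0396 m and b = 0.0442 m.
sinθ₁ = 0.0396/√(0.0396²+0.0157²) = 0.9296; sinθ₂ = 0.0442/√(0.0442²+0.0157²) = 0.9423.
B = (4π×10⁻⁷ × 1.91) / (4π × 0.0157) × (0.9296 + 0.9423) = 2.28×10⁻⁵ T.

B ≈ 22.8 μT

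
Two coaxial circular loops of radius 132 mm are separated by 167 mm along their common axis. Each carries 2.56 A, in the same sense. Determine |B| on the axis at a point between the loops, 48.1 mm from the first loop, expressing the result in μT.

B ≈ 15.1 μT

Each loop contributes B = μ₀IR²/[2(R²+z²)^(3/2)] on the axis, with z measured from that loop.
Loop 1 (z = 0.0481 m): B₁ = 1.01×10⁻⁵ T. Loop 2 (z = 0.1189 m): B₂ = 5.00×10⁻⁶ T.
The fields add: B = B₁ + B₂ = 1.51×10⁻⁵ T.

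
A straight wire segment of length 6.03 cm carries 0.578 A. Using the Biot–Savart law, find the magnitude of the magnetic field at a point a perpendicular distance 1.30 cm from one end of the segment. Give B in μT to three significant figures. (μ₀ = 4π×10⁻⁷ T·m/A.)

B ≈ 4.35 μT

For a finite straight segment, B = (μ₀I/4πd)(sinθ₁ + sinθ₂), where θ₁, θ₂ are the angles from the perpendicular to each end.
The perpendicular foot is at one end, so the two end-offsets along the wire are 0 and L = 0.0603 m.
sinθ₁ = 0/√(0²+0.013²) = 0.0000; sinθ₂ = 0.0603/√(0.0603²+0.013²) = 0.9775.
B = (4π×10⁻⁷ × 0.578) / (4π × 0.013) × (0.0000 + 0.9775) = 4.35×10⁻⁶ T.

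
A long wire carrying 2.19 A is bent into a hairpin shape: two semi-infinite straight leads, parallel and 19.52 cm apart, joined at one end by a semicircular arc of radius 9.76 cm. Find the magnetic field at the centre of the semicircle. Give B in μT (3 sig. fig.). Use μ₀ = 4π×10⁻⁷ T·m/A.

The semicircular arc contributes B_arc = μ₀I·π/(4πR) = μ₀I/(4R) = 7.05×10⁻⁶ T.
Each semi-infinite lead is at perpendicular distance R = 0.0976 m from the centre, with the perpendicular foot at its near end, so it contributes μ₀I/(4πR); both point the same way, together 4.49×10⁻⁶ T.
Arc and leads all point the same direction: B = 7.05×10⁻⁶ + 4.49×10⁻⁶ = 1.15×10⁻⁵ T.

B ≈ 11.5 μT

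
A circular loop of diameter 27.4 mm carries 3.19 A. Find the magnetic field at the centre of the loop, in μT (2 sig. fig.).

At the centre of a circular loop the Biot–Savart law gives B = μ₀I/(2R) (so R = 0.0137 m).
B = (4π×10⁻⁷ × 3.19) / (2 × 0.0137) = 1.46×10⁻⁴ T.

B ≈ 150 μT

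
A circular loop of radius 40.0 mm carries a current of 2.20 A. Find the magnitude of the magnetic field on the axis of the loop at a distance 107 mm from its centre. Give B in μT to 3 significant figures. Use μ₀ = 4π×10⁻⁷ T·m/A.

On the axis of a circular loop, B = μ₀IR² / [2(R²+z²)^(3/2)].
R² + z² = (0.04)² + (0.107)² = 0.01305 m², and (R²+z²)^(3/2) = 1.49×10⁻³ m³.
B = (4π×10⁻⁷ × 2.20 × 0.0016) / (2 × 1.49×10⁻³) = 1.48×10⁻⁶ T.

B ≈ 1.48 μT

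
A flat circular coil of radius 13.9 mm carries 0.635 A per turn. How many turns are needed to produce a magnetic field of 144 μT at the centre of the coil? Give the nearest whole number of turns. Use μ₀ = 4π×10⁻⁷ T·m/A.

For an N-turn coil, B = Nμ₀I/(2R). A single turn gives B₁ = 2.87×10⁻⁵ T with R = 0.0139 m.
N = B/B₁ = 1.44×10⁻⁴ / 2.87×10⁻⁵ = 5.02.

N = 5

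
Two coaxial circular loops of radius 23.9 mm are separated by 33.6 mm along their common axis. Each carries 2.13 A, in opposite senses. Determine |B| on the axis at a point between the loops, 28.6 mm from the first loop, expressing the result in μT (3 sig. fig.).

B ≈ 37.7 μT

Each loop contributes B = μ₀IR²/[2(R²+z²)^(3/2)] on the axis, with z measured from that loop.
Loop 1 (z = 0.0286 m): B₁ = 1.48×10⁻⁵ T. Loop 2 (z = 0.005 m): B₂ = 5.25×10⁻⁵ T.
The fields oppose: B = |B₁ − B₂| = 3.77×10⁻⁵ T.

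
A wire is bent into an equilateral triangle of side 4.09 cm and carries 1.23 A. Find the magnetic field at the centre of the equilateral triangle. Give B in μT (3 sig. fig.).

B ≈ 54.1 μT

Each side is a finite straight segment at perpendicular distance d = a/(2 tan(π/3)) = 0.01181 m from the centre, with end-angles ±π/3.
One side contributes B₁ = (μ₀I/4πd)·2 sin(π/3) = 1.80×10⁻⁵ T.
All 3 sides add in the same direction: B = 3 × 1.80×10⁻⁵ = 5.41×10⁻⁵ T.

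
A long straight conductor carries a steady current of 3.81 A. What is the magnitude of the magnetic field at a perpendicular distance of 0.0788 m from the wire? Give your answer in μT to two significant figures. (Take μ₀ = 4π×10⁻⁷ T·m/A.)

For an infinitely long straight wire, B = μ₀I/(2πd).
B = (4π×10⁻⁷ × 3.81) / (2π × 0.0788) = 9.67×10⁻⁶ T.

B ≈ 9.7 μT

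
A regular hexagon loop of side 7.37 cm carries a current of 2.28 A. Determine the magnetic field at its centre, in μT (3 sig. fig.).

B ≈ 21.4 μT

Each side is a finite straight segment at perpendicular distance d = a/(2 tan(π/6)) = 0.06383 m from the centre, with end-angles ±π/6.
One side contributes B₁ = (μ₀I/4πd)·2 sin(π/6) = 3.57×10⁻⁶ T.
All 6 sides add in the same direction: B = 6 × 3.57×10⁻⁶ = 2.14×10⁻⁵ T.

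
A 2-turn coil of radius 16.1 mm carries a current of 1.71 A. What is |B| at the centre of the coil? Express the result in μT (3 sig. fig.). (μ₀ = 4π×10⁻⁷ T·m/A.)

B ≈ 133 μT

For an N-turn flat coil, B = Nμ₀I/(2R) with R = 0.0161 m.
B = 2 × 6.67×10⁻⁵ T = 1.33×10⁻⁴ T.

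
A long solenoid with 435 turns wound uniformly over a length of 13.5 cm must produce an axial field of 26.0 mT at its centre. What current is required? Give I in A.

I ≈ 6.42 A

Inside a long solenoid B = μ₀nI with n = 3222 m⁻¹, so I = B/(μ₀n).
I = 2.60×10⁻² / (4π×10⁻⁷ × 3222) = 6.42 A.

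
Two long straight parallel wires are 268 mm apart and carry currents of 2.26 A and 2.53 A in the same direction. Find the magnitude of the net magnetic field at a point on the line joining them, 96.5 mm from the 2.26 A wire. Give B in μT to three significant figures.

Each long wire gives B = μ₀I/(2πd). Distances are d₁ = 0.0965 m and d₂ = 0.1715 m.
B₁ = 4.68×10⁻⁶ T, B₂ = 2.95×10⁻⁶ T.
Between parallel currents the two contributions point in opposite directions, so they subtract. B = |B₁ − B₂| = |4.68×10⁻⁶ − 2.95×10⁻⁶| = 1.73×10⁻⁶ T.

B ≈ 1.73 μT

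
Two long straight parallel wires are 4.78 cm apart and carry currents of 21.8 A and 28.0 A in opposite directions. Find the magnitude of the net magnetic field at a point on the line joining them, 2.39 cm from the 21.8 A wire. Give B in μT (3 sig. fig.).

B ≈ 417 μT

Each long wire gives B = μ₀I/(2πd). Distances are d₁ = 0.0239 m and d₂ = 0.0239 m.
B₁ = 1.82×10⁻⁴ T, B₂ = 2.34×10⁻⁴ T.
Between antiparallel currents both contributions point the same way, so they add. B = B₁ + B₂ = 1.82×10⁻⁴ + 2.34×10⁻⁴ = 4.17×10⁻⁴ T.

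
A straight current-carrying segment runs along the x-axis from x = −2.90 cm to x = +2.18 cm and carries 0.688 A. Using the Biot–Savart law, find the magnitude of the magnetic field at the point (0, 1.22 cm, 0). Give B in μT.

For a finite straight segment, B = (μ₀I/4πd)(sinθ₁ + sinθ₂), where θ₁, θ₂ are the angles from the perpendicular to each end.
The perpendicular distance is d = 0.0122 m; the end-offsets along the wire are a = 0.029 m and b = 0.0218 m.
sinθ₁ = 0.029/√(0.029²+0.0122²) = 0.9218; sinθ₂ = 0.0218/√(0.0218²+0.0122²) = 0.8726.
B = (4π×10⁻⁷ × 0.688) / (4π × 0.0122) × (0.9218 + 0.8726) = 1.01×10⁻⁵ T.

B ≈ 10.1 μT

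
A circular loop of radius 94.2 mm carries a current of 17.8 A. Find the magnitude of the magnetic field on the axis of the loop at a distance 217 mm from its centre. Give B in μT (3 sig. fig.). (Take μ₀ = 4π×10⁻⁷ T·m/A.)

On the axis of a circular loop, B = μ₀IR² / [2(R²+z²)^(3/2)].
R² + z² = (0.0942)² + (0.217)² = 0.05596 m², and (R²+z²)^(3/2) = 1.32×10⁻² m³.
B = (4π×10⁻⁷ × 17.8 × 0.008874) / (2 × 1.32×10⁻²) = 7.50×10⁻⁶ T.

B ≈ 7.50 μT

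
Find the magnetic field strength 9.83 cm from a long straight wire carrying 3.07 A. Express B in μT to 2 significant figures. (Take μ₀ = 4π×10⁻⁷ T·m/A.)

B ≈ 6.2 μT

For an infinitely long straight wire, B = μ₀I/(2πd).
B = (4π×10⁻⁷ × 3.07) / (2π × 0.0983) = 6.25×10⁻⁶ T.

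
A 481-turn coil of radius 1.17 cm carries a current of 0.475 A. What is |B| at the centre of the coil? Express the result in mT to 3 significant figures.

For an N-turn flat coil, B = Nμ₀I/(2R) with R = 0.0117 m.
B = 481 × 2.55×10⁻⁵ T = 1.23×10⁻² T.

B ≈ 12.3 mT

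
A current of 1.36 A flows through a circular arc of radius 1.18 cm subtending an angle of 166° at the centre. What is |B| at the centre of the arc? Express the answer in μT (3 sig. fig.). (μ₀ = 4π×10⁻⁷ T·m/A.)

The Biot–Savart field of a circular arc at its centre is B = μ₀Iφ/(4πR), with φ = 2.897 rad.
B = (4π×10⁻⁷ × 1.36 × 2.897) / (4π × 0.0118) = 3.34×10⁻⁵ T.

B ≈ 33.4 μT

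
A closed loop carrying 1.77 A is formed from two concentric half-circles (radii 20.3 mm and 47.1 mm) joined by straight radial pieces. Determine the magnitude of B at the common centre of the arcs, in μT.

B ≈ 15.6 μT

The radial connectors point toward the centre, so dl × r̂ = 0 and they contribute nothing.
Each semicircle gives μ₀I/(4R): inner arc 2.74×10⁻⁵ T, outer arc 1.18×10⁻⁵ T.
The two arcs carry current in opposite angular senses, so their fields oppose: B = |2.74×10⁻⁵ − 1.18×10⁻⁵| = 1.56×10⁻⁵ T.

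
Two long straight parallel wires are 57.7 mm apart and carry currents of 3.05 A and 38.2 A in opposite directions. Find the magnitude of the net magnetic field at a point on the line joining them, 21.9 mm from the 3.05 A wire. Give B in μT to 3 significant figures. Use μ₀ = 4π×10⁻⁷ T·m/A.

Each long wire gives B = μ₀I/(2πd). Distances are d₁ = 0.0219 m and d₂ = 0.0358 m.
B₁ = 2.79×10⁻⁵ T, B₂ = 2.13×10⁻⁴ T.
Between antiparallel currents both contributions point the same way, so they add. B = B₁ + B₂ = 2.79×10⁻⁵ + 2.13×10⁻⁴ = 2.41×10⁻⁴ T.

B ≈ 241 μT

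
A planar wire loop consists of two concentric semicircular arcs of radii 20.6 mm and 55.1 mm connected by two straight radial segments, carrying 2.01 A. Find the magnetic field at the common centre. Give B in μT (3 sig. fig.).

B ≈ 19.2 μT

The radial connectors point toward the centre, so dl × r̂ = 0 and they contribute nothing.
Each semicircle gives μ₀I/(4R): inner arc 3.07×10⁻⁵ T, outer arc 1.15×10⁻⁵ T.
The two arcs carry current in opposite angular senses, so their fields oppose: B = |3.07×10⁻⁵ − 1.15×10⁻⁵| = 1.92×10⁻⁵ T.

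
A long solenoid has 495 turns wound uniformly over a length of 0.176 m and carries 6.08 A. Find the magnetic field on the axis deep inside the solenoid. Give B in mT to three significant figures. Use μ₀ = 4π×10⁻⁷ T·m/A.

B ≈ 21.5 mT

Inside a long solenoid, B = μ₀nI with n = 2812 turns/m.
B = 4π×10⁻⁷ × 2812 × 6.08 = 2.15×10⁻² T.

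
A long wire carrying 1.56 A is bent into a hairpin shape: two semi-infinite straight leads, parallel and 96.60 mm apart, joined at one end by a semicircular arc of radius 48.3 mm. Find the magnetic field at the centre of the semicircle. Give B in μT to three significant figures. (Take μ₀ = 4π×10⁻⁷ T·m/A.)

The semicircular arc contributes B_arc = μ₀I·π/(4πR) = μ₀I/(4R) = 1.01×10⁻⁵ T.
Each semi-infinite lead is at perpendicular distance R = 0.0483 m from the centre, with the perpendicular foot at its near end, so it contributes μ₀I/(4πR); both point the same way, together 6.46×10⁻⁶ T.
Arc and leads all point the same direction: B = 1.01×10⁻⁵ + 6.46×10⁻⁶ = 1.66×10⁻⁵ T.

B ≈ 16.6 μT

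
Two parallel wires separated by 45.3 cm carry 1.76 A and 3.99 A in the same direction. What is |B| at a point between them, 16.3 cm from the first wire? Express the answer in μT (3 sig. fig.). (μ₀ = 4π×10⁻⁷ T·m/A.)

B ≈ 0.592 μT

Each long wire gives B = μ₀I/(2πd). Distances are d₁ = 0.163 m and d₂ = 0.29 m.
B₁ = 2.16×10⁻⁶ T, B₂ = 2.75×10⁻⁶ T.
Between parallel currents the two contributions point in opposite directions, so they subtract. B = |B₁ − B₂| = |2.16×10⁻⁶ − 2.75×10⁻⁶| = 5.92×10⁻⁷ T.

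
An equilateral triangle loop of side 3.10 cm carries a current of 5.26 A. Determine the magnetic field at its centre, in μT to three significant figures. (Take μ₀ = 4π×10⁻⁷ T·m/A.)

B ≈ 305 μT

Each side is a finite straight segment at perpendicular distance d = a/(2 tan(π/3)) = 0.008949 m from the centre, with end-angles ±π/3.
One side contributes B₁ = (μ₀I/4πd)·2 sin(π/3) = 1.02×10⁻⁴ T.
All 3 sides add in the same direction: B = 3 × 1.02×10⁻⁴ = 3.05×10⁻⁴ T.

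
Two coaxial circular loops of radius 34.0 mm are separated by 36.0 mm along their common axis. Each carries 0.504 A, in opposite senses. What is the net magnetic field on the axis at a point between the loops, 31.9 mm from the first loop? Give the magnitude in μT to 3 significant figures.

Each loop contributes B = μ₀IR²/[2(R²+z²)^(3/2)] on the axis, with z measured from that loop.
Loop 1 (z = 0.0319 m): B₁ = 3.61×10⁻⁶ T. Loop 2 (z = 0.0041 m): B₂ = 9.11×10⁻⁶ T.
The fields oppose: B = |B₁ − B₂| = 5.50×10⁻⁶ T.

B ≈ 5.50 μT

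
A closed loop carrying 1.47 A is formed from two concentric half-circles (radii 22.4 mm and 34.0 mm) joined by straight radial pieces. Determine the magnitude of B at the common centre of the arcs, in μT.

B ≈ 7.03 μT

The radial connectors point toward the centre, so dl × r̂ = 0 and they contribute nothing.
Each semicircle gives μ₀I/(4R): inner arc 2.06×10⁻⁵ T, outer arc 1.36×10⁻⁵ T.
The two arcs carry current in opposite angular senses, so their fields oppose: B = |2.06×10⁻⁵ − 1.36×10⁻⁵| = 7.03×10⁻⁶ T.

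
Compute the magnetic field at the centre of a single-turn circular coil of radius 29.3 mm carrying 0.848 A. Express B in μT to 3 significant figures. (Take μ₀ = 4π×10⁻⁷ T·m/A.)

At the centre of a circular loop the Biot–Savart law gives B = μ₀I/(2R).
B = (4π×10⁻⁷ × 0.848) / (2 × 0.0293) = 1.82×10⁻⁵ T.

B ≈ 18.2 μT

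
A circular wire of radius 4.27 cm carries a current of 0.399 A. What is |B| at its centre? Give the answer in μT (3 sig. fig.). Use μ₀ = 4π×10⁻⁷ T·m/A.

At the centre of a circular loop the Biot–Savart law gives B = μ₀I/(2R).
B = (4π×10⁻⁷ × 0.399) / (2 × 0.0427) = 5.87×10⁻⁶ T.

B ≈ 5.87 μT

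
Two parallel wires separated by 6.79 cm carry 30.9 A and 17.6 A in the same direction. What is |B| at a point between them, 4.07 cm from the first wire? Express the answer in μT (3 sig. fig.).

Each long wire gives B = μ₀I/(2πd). Distances are d₁ = 0.0407 m and d₂ = 0.0272 m.
B₁ = 1.52×10⁻⁴ T, B₂ = 1.29×10⁻⁴ T.
Between parallel currents the two contributions point in opposite directions, so they subtract. B = |B₁ − B₂| = |1.52×10⁻⁴ − 1.29×10⁻⁴| = 2.24×10⁻⁵ T.

B ≈ 22.4 μT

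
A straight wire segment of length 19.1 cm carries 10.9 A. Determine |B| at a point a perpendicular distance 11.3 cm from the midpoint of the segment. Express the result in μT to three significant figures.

For a finite straight segment, B = (μ₀I/4πd)(sinθ₁ + sinθ₂), where θ₁, θ₂ are the angles from the perpendicular to each end.
The perpendicular from the point meets the wire at its midpoint, so each end is L/2 = 0.0955 m away along the wire.
sinθ₁ = 0.0955/√(0.0955²+0.113²) = 0.6455; sinθ₂ = 0.0955/√(0.0955²+0.113²) = 0.6455.
B = (4π×10⁻⁷ × 10.9) / (4π × 0.113) × (0.6455 + 0.6455) = 1.25×10⁻⁵ T.

B ≈ 12.5 μT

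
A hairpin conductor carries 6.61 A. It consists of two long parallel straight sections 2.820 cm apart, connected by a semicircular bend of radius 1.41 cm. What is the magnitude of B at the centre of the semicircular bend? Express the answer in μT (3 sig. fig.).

B ≈ 241 μT

The semicircular arc contributes B_arc = μ₀I·π/(4πR) = μ₀I/(4R) = 1.47×10⁻⁴ T.
Each semi-infinite lead is at perpendicular distance R = 0.0141 m from the centre, with the perpendicular foot at its near end, so it contributes μ₀I/(4πR); both point the same way, together 9.38×10⁻⁵ T.
Arc and leads all point the same direction: B = 1.47×10⁻⁴ + 9.38×10⁻⁵ = 2.41×10⁻⁴ T.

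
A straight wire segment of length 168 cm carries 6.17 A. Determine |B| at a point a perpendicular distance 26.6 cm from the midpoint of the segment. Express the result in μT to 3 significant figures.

For a finite straight segment, B = (μ₀I/4πd)(sinθ₁ + sinθ₂), where θ₁, θ₂ are the angles from the perpendicular to each end.
The perpendicular from the point meets the wire at its midpoint, so each end is L/2 = 0.84 m away along the wire.
sinθ₁ = 0.84/√(0.84²+0.266²) = 0.9533; sinθ₂ = 0.84/√(0.84²+0.266²) = 0.9533.
B = (4π×10⁻⁷ × 6.17) / (4π × 0.266) × (0.9533 + 0.9533) = 4.42×10⁻⁶ T.

B ≈ 4.42 μT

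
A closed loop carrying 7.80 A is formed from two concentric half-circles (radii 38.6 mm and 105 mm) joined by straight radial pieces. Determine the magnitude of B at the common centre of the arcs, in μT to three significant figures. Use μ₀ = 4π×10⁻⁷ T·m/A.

The radial connectors point toward the centre, so dl × r̂ = 0 and they contribute nothing.
Each semicircle gives μ₀I/(4R): inner arc 6.35×10⁻⁵ T, outer arc 2.33×10⁻⁵ T.
The two arcs carry current in opposite angular senses, so their fields oppose: B = |6.35×10⁻⁵ − 2.33×10⁻⁵| = 4.01×10⁻⁵ T.

B ≈ 40.1 μT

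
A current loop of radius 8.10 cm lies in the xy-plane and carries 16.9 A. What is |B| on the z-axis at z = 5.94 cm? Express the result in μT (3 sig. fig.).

On the axis of a circular loop, B = μ₀IR² / [2(R²+z²)^(3/2)].
R² + z² = (0.081)² + (0.0594)² = 0.01009 m², and (R²+z²)^(3/2) = 1.01×10⁻³ m³.
B = (4π×10⁻⁷ × 16.9 × 0.006561) / (2 × 1.01×10⁻³) = 6.87×10⁻⁵ T.

B ≈ 68.7 μT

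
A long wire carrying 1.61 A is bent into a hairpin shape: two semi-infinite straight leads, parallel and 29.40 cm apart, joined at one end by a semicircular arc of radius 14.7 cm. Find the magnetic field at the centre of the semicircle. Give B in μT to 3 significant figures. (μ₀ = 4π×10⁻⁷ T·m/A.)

B ≈ 5.63 μT

The semicircular arc contributes B_arc = μ₀I·π/(4πR) = μ₀I/(4R) = 3.44×10⁻⁶ T.
Each semi-infinite lead is at perpendicular distance R = 0.147 m from the centre, with the perpendicular foot at its near end, so it contributes μ₀I/(4πR); both point the same way, together 2.19×10⁻⁶ T.
Arc and leads all point the same direction: B = 3.44×10⁻⁶ + 2.19×10⁻⁶ = 5.63×10⁻⁶ T.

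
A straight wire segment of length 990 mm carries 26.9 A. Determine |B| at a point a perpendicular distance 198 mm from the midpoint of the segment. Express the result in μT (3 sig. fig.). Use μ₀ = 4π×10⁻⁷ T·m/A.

For a finite straight segment, B = (μ₀I/4πd)(sinθ₁ + sinθ₂), where θ₁, θ₂ are the angles from the perpendicular to each end.
The perpendicular from the point meets the wire at its midpoint, so each end is L/2 = 0.495 m away along the wire.
sinθ₁ = 0.495/√(0.495²+0.198²) = 0.9285; sinθ₂ = 0.495/√(0.495²+0.198²) = 0.9285.
B = (4π×10⁻⁷ × 26.9) / (4π × 0.198) × (0.9285 + 0.9285) = 2.52×10⁻⁵ T.

B ≈ 25.2 μT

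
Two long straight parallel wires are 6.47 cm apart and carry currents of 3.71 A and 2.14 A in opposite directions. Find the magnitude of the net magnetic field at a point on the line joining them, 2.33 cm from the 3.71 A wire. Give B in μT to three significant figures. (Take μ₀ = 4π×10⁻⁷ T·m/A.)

Each long wire gives B = μ₀I/(2πd). Distances are d₁ = 0.0233 m and d₂ = 0.0414 m.
B₁ = 3.18×10⁻⁵ T, B₂ = 1.03×10⁻⁵ T.
Between antiparallel currents both contributions point the same way, so they add. B = B₁ + B₂ = 3.18×10⁻⁵ + 1.03×10⁻⁵ = 4.22×10⁻⁵ T.

B ≈ 42.2 μT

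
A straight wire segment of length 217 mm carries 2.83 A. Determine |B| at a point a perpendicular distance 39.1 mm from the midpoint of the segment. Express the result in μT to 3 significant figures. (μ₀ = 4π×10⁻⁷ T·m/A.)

For a finite straight segment, B = (μ₀I/4πd)(sinθ₁ + sinθ₂), where θ₁, θ₂ are the angles from the perpendicular to each end.
The perpendicular from the point meets the wire at its midpoint, so each end is L/2 = 0.1085 m away along the wire.
sinθ₁ = 0.1085/√(0.1085²+0.0391²) = 0.9408; sinθ₂ = 0.1085/√(0.1085²+0.0391²) = 0.9408.
B = (4π×10⁻⁷ × 2.83) / (4π × 0.0391) × (0.9408 + 0.9408) = 1.36×10⁻⁵ T.

B ≈ 13.6 μT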